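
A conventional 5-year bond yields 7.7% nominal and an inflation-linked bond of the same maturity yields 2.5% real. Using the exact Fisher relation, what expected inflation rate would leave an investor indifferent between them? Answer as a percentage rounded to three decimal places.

5.073%

(1 + π) = (1 + i)/(1 + r) = 1.07700 / 1.02500 = 1.050732
Break-even inflation = 1.050732 − 1 → 5.073%.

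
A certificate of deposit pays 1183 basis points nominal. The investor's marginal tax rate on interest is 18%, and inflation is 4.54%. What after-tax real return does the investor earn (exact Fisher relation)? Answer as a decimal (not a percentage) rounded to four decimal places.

0.0494

After-tax nominal return = 11.83% × (1 − 0.18) = 9.7006%.
1 + r = 1.097006 / 1.04540 = 1.049365
After-tax real rate = 1.049365 − 1 → 0.0494.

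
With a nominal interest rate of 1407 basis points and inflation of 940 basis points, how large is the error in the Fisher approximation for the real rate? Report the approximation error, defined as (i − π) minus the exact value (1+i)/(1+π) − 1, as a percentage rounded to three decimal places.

0.401%

Approximate: r ≈ 14.070% − 9.400% = 4.6700%
Exact: (1 + 0.1407)/(1 + 0.0940) − 1 = 4.2687%
Error = 4.6700% − 4.2687% = 0.4013% → 0.401%.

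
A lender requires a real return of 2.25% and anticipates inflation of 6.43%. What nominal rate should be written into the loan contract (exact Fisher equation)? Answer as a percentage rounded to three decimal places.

(1 + i) = (1 + r)(1 + π) = 1.02250 × 1.06430 = 1.08824675
i = 1.08824675 − 1, so the required nominal rate is 8.825%.

8.825%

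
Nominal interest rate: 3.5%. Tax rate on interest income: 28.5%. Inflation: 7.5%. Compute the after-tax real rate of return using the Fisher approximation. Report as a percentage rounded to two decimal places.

After-tax nominal return = 3.5% × (1 − 0.285) = 2.5025%.
r ≈ 2.5025% − 7.5% → -5.00%.

-5.00%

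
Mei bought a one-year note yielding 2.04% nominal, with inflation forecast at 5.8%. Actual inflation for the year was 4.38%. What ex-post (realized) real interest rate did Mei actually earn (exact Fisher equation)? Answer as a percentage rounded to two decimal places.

-2.24%

Ex-post: (1 + 0.0204)/(1 + 0.0438) − 1 = -2.2418%
So the realized real rate is -2.24%.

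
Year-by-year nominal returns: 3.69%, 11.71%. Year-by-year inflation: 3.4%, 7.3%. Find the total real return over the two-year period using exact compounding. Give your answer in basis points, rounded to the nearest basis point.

440 basis points

Compound the nominal returns: 1.0369 × 1.1171 = 1.158321.
Compound inflation: 1.0340 × 1.0730 = 1.109482.
Deflate: 1.158321 / 1.109482 = 1.044020.
Total real return = 1.044020 − 1 → 440 basis points.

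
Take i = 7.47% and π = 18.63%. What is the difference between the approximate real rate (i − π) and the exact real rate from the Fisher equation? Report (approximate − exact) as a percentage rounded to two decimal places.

-1.75%

Approximate: r ≈ 7.470% − 18.630% = -11.1600%
Exact: (1 + 0.0747)/(1 + 0.1863) − 1 = -9.4074%
Error = -11.1600% − (-9.4074%) = -1.7526% → -1.75%.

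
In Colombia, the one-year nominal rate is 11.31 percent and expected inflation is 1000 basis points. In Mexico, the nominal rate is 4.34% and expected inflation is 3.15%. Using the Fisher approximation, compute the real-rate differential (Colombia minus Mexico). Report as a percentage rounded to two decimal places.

0.12%

Colombia: 11.31% − 10% = 1.310%
Mexico: 4.34% − 3.15% = 1.190%
Differential = 0.120% → 0.12%.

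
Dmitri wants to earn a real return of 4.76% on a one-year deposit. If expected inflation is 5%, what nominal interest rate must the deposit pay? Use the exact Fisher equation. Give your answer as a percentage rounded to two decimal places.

10.00%

(1 + i) = (1 + r)(1 + π) = 1.04760 × 1.05000 = 1.09998
i = 1.09998 − 1, so the required nominal rate is 10.00%.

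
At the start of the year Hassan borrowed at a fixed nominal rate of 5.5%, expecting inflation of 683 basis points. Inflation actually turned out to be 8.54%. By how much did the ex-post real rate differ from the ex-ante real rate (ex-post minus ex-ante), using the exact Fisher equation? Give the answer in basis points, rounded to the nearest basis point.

-156 basis points

Ex-ante: (1 + 0.0550)/(1 + 0.0683) − 1 = -1.2450%
Ex-post: (1 + 0.0550)/(1 + 0.0854) − 1 = -2.8008%
Difference (ex-post − ex-ante) = -1.5558% → -156 basis points.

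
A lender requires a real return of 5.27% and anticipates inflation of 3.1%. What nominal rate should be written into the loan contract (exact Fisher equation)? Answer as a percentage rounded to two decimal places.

8.53%

(1 + i) = (1 + r)(1 + π) = 1.05270 × 1.03100 = 1.0853337
i = 1.0853337 − 1, so the required nominal rate is 8.53%.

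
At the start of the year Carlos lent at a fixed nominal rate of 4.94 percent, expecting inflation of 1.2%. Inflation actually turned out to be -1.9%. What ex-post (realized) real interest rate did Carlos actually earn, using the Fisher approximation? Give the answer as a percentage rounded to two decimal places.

6.84%

Ex-post: 4.94% − (-1.9%) = 6.840%
So the realized real rate is 6.84%.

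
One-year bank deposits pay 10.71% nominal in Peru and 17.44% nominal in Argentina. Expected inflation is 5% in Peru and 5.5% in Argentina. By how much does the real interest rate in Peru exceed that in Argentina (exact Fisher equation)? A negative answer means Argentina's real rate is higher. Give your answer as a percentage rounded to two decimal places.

-5.88%

Peru: (1 + 0.1071)/(1 + 0.0500) − 1 = 5.4381%
Argentina: (1 + 0.1744)/(1 + 0.0550) − 1 = 11.3175%
Differential = 5.4381% − 11.3175% = -5.8794% → -5.88%.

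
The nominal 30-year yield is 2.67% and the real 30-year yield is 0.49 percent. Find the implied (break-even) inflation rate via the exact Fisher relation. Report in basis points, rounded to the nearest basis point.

217 basis points

(1 + π) = (1 + i)/(1 + r) = 1.02670 / 1.00490 = 1.021694
Break-even inflation = 1.021694 − 1 → 217 basis points.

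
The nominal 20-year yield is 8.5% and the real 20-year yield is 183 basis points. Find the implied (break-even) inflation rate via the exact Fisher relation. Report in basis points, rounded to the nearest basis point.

(1 + π) = (1 + i)/(1 + r) = 1.08500 / 1.01830 = 1.065501
Break-even inflation = 1.065501 − 1 → 655 basis points.

655 basis points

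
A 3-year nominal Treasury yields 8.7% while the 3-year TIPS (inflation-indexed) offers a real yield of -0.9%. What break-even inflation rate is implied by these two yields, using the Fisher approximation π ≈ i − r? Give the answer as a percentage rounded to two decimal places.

9.60%

π ≈ i − r = 8.7% − (-0.9%) → 9.60%.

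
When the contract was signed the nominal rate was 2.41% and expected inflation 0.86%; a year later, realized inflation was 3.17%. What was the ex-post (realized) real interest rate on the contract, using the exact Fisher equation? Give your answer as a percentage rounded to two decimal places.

Ex-post: (1 + 0.0241)/(1 + 0.0317) − 1 = -0.7366%
So the realized real rate is -0.74%.

-0.74%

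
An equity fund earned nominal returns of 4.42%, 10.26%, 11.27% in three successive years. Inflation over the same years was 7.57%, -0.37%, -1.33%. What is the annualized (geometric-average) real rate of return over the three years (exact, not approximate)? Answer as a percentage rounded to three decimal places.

Compound the nominal returns: 1.0442 × 1.1026 × 1.1127 = 1.28109037.
Compound inflation: 1.0757 × 0.9963 × 0.9867 = 1.05746604.
Deflate: 1.28109037 / 1.05746604 = 1.21147188.
Annualized real rate = 1.21147188^(1/3) − 1 = 6.6034% → 6.603%.

6.603%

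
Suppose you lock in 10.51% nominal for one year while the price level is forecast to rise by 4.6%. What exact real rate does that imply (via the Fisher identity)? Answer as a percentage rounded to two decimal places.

By the Fisher identity, 1 + r = (1 + i)/(1 + π).
1 + r = 1.10510 / 1.04600 = 1.056501
r = 1.056501 − 1 = 5.6501%, i.e. 5.65%.

5.65%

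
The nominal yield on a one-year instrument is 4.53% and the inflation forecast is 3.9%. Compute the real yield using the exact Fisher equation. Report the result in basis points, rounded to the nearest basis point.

61 basis points

By the Fisher equation, 1 + r = (1 + i)/(1 + π).
1 + r = 1.04530 / 1.03900 = 1.006064
r = 1.006064 − 1 = 0.6064%, i.e. 61 basis points.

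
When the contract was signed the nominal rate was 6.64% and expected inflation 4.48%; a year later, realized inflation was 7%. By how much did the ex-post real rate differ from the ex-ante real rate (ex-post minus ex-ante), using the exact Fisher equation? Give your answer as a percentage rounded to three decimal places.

-2.404%

Ex-ante: (1 + 0.0664)/(1 + 0.0448) − 1 = 2.0674%
Ex-post: (1 + 0.0664)/(1 + 0.0700) − 1 = -0.3364%
Difference (ex-post − ex-ante) = -2.4038% → -2.404%.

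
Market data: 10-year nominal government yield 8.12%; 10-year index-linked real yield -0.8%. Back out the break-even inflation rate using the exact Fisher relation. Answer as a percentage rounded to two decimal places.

(1 + π) = (1 + i)/(1 + r) = 1.08120 / 0.99200 = 1.089919
Break-even inflation = 1.089919 − 1 → 8.99%.

8.99%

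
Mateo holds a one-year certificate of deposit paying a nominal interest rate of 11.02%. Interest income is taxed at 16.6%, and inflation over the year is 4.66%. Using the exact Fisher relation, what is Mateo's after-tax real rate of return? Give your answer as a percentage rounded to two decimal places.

4.33%

After-tax nominal return = 11.02% × (1 − 0.166) = 9.19068%.
1 + r = 1.0919068 / 1.04660 = 1.043290
After-tax real rate = 1.043290 − 1 → 4.33%.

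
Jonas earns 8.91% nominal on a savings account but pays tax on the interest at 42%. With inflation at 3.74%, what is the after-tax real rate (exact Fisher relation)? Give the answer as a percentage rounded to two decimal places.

After-tax nominal return = 8.91% × (1 − 0.42) = 5.1678%.
1 + r = 1.051678 / 1.03740 = 1.013763
After-tax real rate = 1.013763 − 1 → 1.38%.

1.38%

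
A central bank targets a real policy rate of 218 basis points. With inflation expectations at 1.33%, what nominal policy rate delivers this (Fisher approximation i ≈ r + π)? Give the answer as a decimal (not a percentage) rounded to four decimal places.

0.0351

i ≈ r + π = 2.18% + 1.33% = 0.0351.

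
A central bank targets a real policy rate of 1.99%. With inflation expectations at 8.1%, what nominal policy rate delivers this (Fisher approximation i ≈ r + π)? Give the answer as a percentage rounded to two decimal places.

i ≈ r + π = 1.99% + 8.1% = 10.09%.

10.09%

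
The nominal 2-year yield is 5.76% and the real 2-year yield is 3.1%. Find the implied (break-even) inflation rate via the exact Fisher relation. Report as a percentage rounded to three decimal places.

2.580%

(1 + π) = (1 + i)/(1 + r) = 1.05760 / 1.03100 = 1.025800
Break-even inflation = 1.025800 − 1 → 2.580%.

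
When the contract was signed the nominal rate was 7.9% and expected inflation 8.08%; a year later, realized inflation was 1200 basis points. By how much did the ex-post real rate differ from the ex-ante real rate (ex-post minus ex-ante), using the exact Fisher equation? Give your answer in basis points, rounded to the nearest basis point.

-349 basis points

Ex-ante: (1 + 0.0790)/(1 + 0.0808) − 1 = -0.1665%
Ex-post: (1 + 0.0790)/(1 + 0.1200) − 1 = -3.6607%
Difference (ex-post − ex-ante) = -3.4942% → -349 basis points.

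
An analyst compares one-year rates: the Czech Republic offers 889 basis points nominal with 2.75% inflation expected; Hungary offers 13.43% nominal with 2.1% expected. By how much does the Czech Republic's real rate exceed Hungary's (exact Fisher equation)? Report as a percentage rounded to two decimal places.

-5.12%

The Czech Republic: (1 + 0.0889)/(1 + 0.0275) − 1 = 5.9757%
Hungary: (1 + 0.1343)/(1 + 0.0210) − 1 = 11.0970%
Differential = 5.9757% − 11.0970% = -5.1213% → -5.12%.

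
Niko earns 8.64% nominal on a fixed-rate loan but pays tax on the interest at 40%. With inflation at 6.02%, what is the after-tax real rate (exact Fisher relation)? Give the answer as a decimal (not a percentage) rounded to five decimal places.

After-tax nominal return = 8.64% × (1 − 0.4) = 5.1840%.
1 + r = 1.05184 / 1.06020 = 0.9921147
After-tax real rate = 0.9921147 − 1 → -0.00789.

-0.00789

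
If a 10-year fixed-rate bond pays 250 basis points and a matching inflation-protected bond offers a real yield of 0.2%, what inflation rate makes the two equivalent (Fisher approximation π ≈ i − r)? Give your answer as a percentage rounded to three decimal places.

π ≈ i − r = 2.5% − 0.2% → 2.300%.

2.300%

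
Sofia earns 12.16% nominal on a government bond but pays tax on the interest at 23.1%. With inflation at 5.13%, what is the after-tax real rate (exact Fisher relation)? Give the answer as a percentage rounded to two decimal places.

After-tax nominal return = 12.16% × (1 − 0.231) = 9.35104%.
1 + r = 1.0935104 / 1.05130 = 1.040151
After-tax real rate = 1.040151 − 1 → 4.02%.

4.02%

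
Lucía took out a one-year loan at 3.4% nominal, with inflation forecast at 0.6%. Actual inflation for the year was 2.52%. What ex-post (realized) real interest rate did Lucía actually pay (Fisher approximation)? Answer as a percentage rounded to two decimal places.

0.88%

Ex-post: 3.4% − 2.52% = 0.880%
So the realized real rate is 0.88%.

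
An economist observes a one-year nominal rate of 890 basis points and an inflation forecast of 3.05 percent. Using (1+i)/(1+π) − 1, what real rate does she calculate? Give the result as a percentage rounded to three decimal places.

5.677%

By the Fisher relation, 1 + r = (1 + i)/(1 + π).
1 + r = 1.08900 / 1.03050 = 1.056769
r = 1.056769 − 1 = 5.6769%, i.e. 5.677%.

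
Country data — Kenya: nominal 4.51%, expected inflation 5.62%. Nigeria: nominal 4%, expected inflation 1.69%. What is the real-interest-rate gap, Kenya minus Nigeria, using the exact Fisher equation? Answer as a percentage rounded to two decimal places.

-3.32%

Kenya: (1 + 0.0451)/(1 + 0.0562) − 1 = -1.0509%
Nigeria: (1 + 0.0400)/(1 + 0.0169) − 1 = 2.2716%
Differential = -1.0509% − 2.2716% = -3.3225% → -3.32%.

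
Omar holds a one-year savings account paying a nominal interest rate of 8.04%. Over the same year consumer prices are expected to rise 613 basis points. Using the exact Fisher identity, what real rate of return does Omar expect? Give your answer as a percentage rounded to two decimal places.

1 + r = 1.08040 / 1.06130 = 1.017997
r = 1.017997 − 1 = 1.7997%, i.e. 1.80%.

1.80%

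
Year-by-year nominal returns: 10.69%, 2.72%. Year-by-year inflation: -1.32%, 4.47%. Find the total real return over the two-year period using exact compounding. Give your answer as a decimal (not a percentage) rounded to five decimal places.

0.10292

Compound the nominal returns: 1.1069 × 1.0272 = 1.137008.
Compound inflation: 0.9868 × 1.0447 = 1.030910.
Deflate: 1.137008 / 1.030910 = 1.102917.
Total real return = 1.102917 − 1 → 0.10292.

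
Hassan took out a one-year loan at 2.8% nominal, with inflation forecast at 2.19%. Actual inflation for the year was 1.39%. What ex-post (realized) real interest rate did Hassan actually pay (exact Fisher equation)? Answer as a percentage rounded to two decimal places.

1.39%

Ex-post: (1 + 0.0280)/(1 + 0.0139) − 1 = 1.3907%
So the realized real rate is 1.39%.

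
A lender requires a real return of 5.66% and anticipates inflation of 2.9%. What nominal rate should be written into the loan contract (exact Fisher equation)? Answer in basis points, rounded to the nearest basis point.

(1 + i) = (1 + r)(1 + π) = 1.05660 × 1.02900 = 1.0872414
i = 1.0872414 − 1, so the required nominal rate is 872 basis points.

872 basis points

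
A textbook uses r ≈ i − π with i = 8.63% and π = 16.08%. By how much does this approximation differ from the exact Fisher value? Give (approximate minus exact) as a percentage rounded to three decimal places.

Approximate: r ≈ 8.630% − 16.080% = -7.4500%
Exact: (1 + 0.0863)/(1 + 0.1608) − 1 = -6.4180%
Error = -7.4500% − (-6.4180%) = -1.0320% → -1.032%.

-1.032%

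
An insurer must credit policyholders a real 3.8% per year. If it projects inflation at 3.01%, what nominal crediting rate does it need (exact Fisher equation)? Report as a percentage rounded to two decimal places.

(1 + i) = (1 + r)(1 + π) = 1.03800 × 1.03010 = 1.0692438
i = 1.0692438 − 1, so the required nominal rate is 6.92%.

6.92%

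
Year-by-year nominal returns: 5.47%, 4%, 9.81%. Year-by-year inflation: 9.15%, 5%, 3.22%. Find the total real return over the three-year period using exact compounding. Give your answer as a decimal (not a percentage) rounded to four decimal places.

0.0182

Compound the nominal returns: 1.0547 × 1.0400 × 1.0981 = 1.204493.
Compound inflation: 1.0915 × 1.0500 × 1.0322 = 1.182979.
Deflate: 1.204493 / 1.182979 = 1.018186.
Total real return = 1.018186 − 1 → 0.0182.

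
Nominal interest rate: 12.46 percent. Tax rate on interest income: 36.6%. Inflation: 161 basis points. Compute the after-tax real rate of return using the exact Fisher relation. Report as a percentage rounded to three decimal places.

After-tax nominal return = 12.46% × (1 − 0.366) = 7.89964%.
1 + r = 1.0789964 / 1.01610 = 1.061900
After-tax real rate = 1.061900 − 1 → 6.190%.

6.190%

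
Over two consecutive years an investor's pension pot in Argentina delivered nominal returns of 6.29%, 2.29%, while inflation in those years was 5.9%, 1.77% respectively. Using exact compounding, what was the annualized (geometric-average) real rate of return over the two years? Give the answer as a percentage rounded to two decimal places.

0.44%

Compound the nominal returns: 1.0629 × 1.0229 = 1.08724041.
Compound inflation: 1.0590 × 1.0177 = 1.07774430.
Deflate: 1.08724041 / 1.07774430 = 1.00881110.
Annualized real rate = 1.00881110^(1/2) − 1 = 0.4396% → 0.44%.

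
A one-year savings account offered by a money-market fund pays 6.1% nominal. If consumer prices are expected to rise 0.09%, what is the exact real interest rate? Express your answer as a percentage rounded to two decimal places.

1 + r = 1.06100 / 1.00090 = 1.060046
r = 1.060046 − 1 = 6.0046%, i.e. 6.00%.

6.00%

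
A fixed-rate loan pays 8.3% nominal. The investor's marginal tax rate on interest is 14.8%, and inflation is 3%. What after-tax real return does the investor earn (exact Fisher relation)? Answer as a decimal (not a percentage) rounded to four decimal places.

0.0395

After-tax nominal return = 8.3% × (1 − 0.148) = 7.0716%.
1 + r = 1.070716 / 1.03000 = 1.039530
After-tax real rate = 1.039530 − 1 → 0.0395.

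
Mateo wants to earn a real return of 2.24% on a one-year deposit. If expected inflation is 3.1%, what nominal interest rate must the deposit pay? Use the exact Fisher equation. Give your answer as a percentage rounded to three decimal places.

5.409%

(1 + i) = (1 + r)(1 + π) = 1.02240 × 1.03100 = 1.0540944
i = 1.0540944 − 1, so the required nominal rate is 5.409%.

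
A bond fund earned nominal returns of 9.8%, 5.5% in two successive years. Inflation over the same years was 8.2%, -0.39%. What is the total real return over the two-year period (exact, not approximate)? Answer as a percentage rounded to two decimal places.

7.48%

Compound the nominal returns: 1.0980 × 1.0550 = 1.158390.
Compound inflation: 1.0820 × 0.9961 = 1.077780.
Deflate: 1.158390 / 1.077780 = 1.074792.
Total real return = 1.074792 − 1 → 7.48%.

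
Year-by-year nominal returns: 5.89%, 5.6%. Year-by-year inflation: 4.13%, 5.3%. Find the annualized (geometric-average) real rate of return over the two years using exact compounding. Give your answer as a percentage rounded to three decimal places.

Compound the nominal returns: 1.0589 × 1.0560 = 1.11819840.
Compound inflation: 1.0413 × 1.0530 = 1.09648890.
Deflate: 1.11819840 / 1.09648890 = 1.01979911.
Annualized real rate = 1.01979911^(1/2) − 1 = 0.9851% → 0.985%.

0.985%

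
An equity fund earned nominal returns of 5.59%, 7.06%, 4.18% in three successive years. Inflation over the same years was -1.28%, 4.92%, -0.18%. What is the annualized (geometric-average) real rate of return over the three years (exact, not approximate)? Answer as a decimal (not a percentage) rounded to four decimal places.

Nominal growth factor = 1.0559 × 1.0706 × 1.0418 = 1.17769921
Price-level growth factor = 0.9872 × 1.0492 × 0.9982 = 1.03390585
Real growth factor = 1.17769921 / 1.03390585 = 1.13907780
Annualized real rate = 1.13907780^(1/3) − 1 = 4.4362% → 0.0444.

0.0444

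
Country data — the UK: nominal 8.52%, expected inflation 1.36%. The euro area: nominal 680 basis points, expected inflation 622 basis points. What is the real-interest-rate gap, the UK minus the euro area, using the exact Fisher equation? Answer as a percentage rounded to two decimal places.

6.52%

The UK: (1 + 0.0852)/(1 + 0.0136) − 1 = 7.0639%
The euro area: (1 + 0.0680)/(1 + 0.0622) − 1 = 0.5460%
Differential = 7.0639% − 0.5460% = 6.5179% → 6.52%.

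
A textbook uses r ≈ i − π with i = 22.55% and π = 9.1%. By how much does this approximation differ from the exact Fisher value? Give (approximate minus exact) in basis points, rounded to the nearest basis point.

Approximate: r ≈ 22.550% − 9.100% = 13.4500%
Exact: (1 + 0.2255)/(1 + 0.0910) − 1 = 12.3281%
Error = 13.4500% − 12.3281% = 1.1219% → 112 basis points.

112 basis points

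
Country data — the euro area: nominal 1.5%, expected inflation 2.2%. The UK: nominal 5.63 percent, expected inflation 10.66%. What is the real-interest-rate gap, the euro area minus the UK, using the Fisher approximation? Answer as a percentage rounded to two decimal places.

4.33%

The euro area: 1.5% − 2.2% = -0.700%
The UK: 5.63% − 10.66% = -5.030%
Differential = 4.330% → 4.33%.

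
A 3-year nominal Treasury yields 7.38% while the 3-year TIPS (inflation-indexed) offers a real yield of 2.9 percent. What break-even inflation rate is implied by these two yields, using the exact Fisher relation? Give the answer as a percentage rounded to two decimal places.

(1 + π) = (1 + i)/(1 + r) = 1.07380 / 1.02900 = 1.043537
Break-even inflation = 1.043537 − 1 → 4.35%.

4.35%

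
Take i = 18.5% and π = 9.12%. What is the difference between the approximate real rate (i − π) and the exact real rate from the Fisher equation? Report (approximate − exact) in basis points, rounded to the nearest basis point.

78 basis points

Approximate: r ≈ 18.500% − 9.120% = 9.3800%
Exact: (1 + 0.1850)/(1 + 0.0912) − 1 = 8.5960%
Error = 9.3800% − 8.5960% = 0.7840% → 78 basis points.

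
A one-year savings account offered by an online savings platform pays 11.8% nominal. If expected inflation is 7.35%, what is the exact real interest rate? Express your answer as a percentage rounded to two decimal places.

1 + r = 1.11800 / 1.07350 = 1.041453
r = 1.041453 − 1 = 4.1453%, i.e. 4.15%.

4.15%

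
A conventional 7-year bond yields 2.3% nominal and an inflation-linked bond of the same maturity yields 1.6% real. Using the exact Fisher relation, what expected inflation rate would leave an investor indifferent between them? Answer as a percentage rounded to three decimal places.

0.689%

(1 + π) = (1 + i)/(1 + r) = 1.02300 / 1.01600 = 1.006890
Break-even inflation = 1.006890 − 1 → 0.689%.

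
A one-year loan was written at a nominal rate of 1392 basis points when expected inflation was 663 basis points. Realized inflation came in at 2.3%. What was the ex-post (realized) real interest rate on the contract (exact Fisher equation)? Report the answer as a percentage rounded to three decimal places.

Ex-post: (1 + 0.1392)/(1 + 0.0230) − 1 = 11.3587%
So the realized real rate is 11.359%.

11.359%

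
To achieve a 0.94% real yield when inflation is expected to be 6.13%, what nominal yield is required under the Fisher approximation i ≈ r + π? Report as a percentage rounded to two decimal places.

i ≈ r + π = 0.94% + 6.13% = 7.07%.

7.07%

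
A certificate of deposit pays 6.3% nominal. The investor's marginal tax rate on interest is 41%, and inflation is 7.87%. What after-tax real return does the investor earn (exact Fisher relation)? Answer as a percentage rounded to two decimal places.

After-tax nominal return = 6.3% × (1 − 0.41) = 3.7170%.
1 + r = 1.03717 / 1.07870 = 0.961500
After-tax real rate = 0.961500 − 1 → -3.85%.

-3.85%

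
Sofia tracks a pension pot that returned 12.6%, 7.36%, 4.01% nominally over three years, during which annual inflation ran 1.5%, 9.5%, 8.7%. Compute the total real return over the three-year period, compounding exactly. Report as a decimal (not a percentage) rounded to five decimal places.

Nominal growth factor = 1.1260 × 1.0736 × 1.0401 = 1.257349
Price-level growth factor = 1.0150 × 1.0950 × 1.0870 = 1.208119
Real growth factor = 1.257349 / 1.208119 = 1.040750
Total real return = 1.040750 − 1 → 0.04075.

0.04075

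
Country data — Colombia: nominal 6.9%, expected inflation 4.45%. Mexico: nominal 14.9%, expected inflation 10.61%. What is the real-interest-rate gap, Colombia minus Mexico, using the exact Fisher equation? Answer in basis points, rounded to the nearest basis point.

Colombia: (1 + 0.0690)/(1 + 0.0445) − 1 = 2.3456%
Mexico: (1 + 0.1490)/(1 + 0.1061) − 1 = 3.8785%
Differential = 2.3456% − 3.8785% = -1.5329% → -153 basis points.

-153 basis points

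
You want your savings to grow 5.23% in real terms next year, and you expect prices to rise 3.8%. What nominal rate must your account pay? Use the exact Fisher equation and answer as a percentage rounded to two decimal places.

9.23%

(1 + i) = (1 + r)(1 + π) = 1.05230 × 1.03800 = 1.0922874
i = 1.0922874 − 1, so the required nominal rate is 9.23%.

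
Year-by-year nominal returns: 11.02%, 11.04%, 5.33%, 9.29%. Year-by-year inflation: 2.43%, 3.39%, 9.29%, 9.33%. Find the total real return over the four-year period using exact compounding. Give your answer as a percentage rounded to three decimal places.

Compound the nominal returns: 1.1102 × 1.1104 × 1.0533 × 1.0929 = 1.419101.
Compound inflation: 1.0243 × 1.0339 × 1.0929 × 1.0933 = 1.265393.
Deflate: 1.419101 / 1.265393 = 1.121470.
Total real return = 1.121470 − 1 → 12.147%.

12.147%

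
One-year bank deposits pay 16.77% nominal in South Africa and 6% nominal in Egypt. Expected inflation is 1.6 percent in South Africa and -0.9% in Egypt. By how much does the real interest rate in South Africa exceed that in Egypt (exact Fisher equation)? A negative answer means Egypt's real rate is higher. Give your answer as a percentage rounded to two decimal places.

South Africa: (1 + 0.1677)/(1 + 0.0160) − 1 = 14.9311%
Egypt: (1 + 0.0600)/(1 − 0.0090) − 1 = 6.9627%
Differential = 14.9311% − 6.9627% = 7.9684% → 7.97%.

7.97%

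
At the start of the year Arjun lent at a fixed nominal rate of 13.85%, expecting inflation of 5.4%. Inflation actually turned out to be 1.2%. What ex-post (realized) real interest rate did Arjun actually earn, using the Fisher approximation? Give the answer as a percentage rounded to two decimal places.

Ex-post: 13.85% − 1.2% = 12.650%
So the realized real rate is 12.65%.

12.65%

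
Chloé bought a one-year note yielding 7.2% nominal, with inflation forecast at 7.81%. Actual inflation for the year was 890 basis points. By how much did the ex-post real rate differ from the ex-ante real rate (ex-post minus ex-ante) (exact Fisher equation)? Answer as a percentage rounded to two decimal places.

Ex-ante: (1 + 0.0720)/(1 + 0.0781) − 1 = -0.5658%
Ex-post: (1 + 0.0720)/(1 + 0.0890) − 1 = -1.5611%
Difference (ex-post − ex-ante) = -0.9953% → -1.00%.

-1.00%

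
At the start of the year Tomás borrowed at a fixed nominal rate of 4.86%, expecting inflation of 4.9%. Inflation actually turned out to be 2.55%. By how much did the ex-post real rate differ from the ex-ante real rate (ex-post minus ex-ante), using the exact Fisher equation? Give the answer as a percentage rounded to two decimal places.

2.29%

Ex-ante: (1 + 0.0486)/(1 + 0.0490) − 1 = -0.0381%
Ex-post: (1 + 0.0486)/(1 + 0.0255) − 1 = 2.2526%
Difference (ex-post − ex-ante) = 2.2907% → 2.29%.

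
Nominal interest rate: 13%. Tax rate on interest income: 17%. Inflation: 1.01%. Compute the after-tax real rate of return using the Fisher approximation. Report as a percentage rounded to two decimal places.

9.78%

After-tax nominal return = 13% × (1 − 0.17) = 10.7900%.
r ≈ 10.7900% − 1.01% → 9.78%.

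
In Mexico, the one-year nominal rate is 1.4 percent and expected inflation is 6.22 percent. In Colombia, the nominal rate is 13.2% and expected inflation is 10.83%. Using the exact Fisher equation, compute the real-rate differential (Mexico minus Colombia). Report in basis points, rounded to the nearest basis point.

Mexico: (1 + 0.0140)/(1 + 0.0622) − 1 = -4.5378%
Colombia: (1 + 0.1320)/(1 + 0.1083) − 1 = 2.1384%
Differential = -4.5378% − 2.1384% = -6.6762% → -668 basis points.

-668 basis points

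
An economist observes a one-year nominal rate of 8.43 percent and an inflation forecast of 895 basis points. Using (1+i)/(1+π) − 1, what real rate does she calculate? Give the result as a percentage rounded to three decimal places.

1 + r = 1.08430 / 1.08950 = 0.995227
r = 0.995227 − 1 = -0.4773%, i.e. -0.477%.

-0.477%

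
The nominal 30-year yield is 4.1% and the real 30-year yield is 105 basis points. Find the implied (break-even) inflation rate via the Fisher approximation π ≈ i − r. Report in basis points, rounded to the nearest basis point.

π ≈ i − r = 4.1% − 1.05% → 305 basis points.

305 basis points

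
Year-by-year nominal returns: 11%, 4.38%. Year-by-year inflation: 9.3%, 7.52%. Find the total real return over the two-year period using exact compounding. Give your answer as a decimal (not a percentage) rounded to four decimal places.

-0.0141

Compound the nominal returns: 1.1100 × 1.0438 = 1.158618.
Compound inflation: 1.0930 × 1.0752 = 1.175194.
Deflate: 1.158618 / 1.175194 = 0.985895.
Total real return = 0.985895 − 1 → -0.0141.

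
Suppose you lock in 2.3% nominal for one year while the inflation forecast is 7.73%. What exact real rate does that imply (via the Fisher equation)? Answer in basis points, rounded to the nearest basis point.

-504 basis points

By the Fisher equation, 1 + r = (1 + i)/(1 + π).
1 + r = 1.02300 / 1.07730 = 0.949596
r = 0.949596 − 1 = -5.0404%, i.e. -504 basis points.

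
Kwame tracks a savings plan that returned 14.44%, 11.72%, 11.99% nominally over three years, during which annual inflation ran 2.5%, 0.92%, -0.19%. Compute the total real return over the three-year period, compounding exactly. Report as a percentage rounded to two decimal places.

38.68%

Nominal growth factor = 1.1444 × 1.1172 × 1.1199 = 1.431819
Price-level growth factor = 1.0250 × 1.0092 × 0.9981 = 1.032465
Real growth factor = 1.431819 / 1.032465 = 1.386797
Total real return = 1.386797 − 1 → 38.68%.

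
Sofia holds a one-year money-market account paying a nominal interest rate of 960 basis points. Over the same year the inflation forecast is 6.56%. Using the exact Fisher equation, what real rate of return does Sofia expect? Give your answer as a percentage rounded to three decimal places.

By the Fisher equation, 1 + r = (1 + i)/(1 + π).
1 + r = 1.09600 / 1.06560 = 1.028529
r = 1.028529 − 1 = 2.8529%, i.e. 2.853%.

2.853%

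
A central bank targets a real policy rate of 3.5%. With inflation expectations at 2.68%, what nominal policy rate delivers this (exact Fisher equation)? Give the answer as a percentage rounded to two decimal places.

6.27%

(1 + i) = (1 + r)(1 + π) = 1.03500 × 1.02680 = 1.062738
i = 1.062738 − 1, so the required nominal rate is 6.27%.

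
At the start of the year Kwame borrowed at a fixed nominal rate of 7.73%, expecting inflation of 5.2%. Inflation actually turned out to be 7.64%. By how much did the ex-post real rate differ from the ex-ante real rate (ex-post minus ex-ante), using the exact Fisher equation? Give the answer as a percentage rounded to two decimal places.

Ex-ante: (1 + 0.0773)/(1 + 0.0520) − 1 = 2.4049%
Ex-post: (1 + 0.0773)/(1 + 0.0764) − 1 = 0.0836%
Difference (ex-post − ex-ante) = -2.3213% → -2.32%.

-2.32%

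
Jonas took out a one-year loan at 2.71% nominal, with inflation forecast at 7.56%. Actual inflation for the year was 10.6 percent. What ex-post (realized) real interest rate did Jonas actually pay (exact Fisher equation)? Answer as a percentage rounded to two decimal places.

-7.13%

Ex-post: (1 + 0.0271)/(1 + 0.1060) − 1 = -7.1338%
So the realized real rate is -7.13%.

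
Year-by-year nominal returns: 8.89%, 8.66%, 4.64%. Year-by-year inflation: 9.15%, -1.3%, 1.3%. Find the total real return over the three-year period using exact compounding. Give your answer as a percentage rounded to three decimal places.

Compound the nominal returns: 1.0889 × 1.0866 × 1.0464 = 1.238099.
Compound inflation: 1.0915 × 0.9870 × 1.0130 = 1.091316.
Deflate: 1.238099 / 1.091316 = 1.134502.
Total real return = 1.134502 − 1 → 13.450%.

13.450%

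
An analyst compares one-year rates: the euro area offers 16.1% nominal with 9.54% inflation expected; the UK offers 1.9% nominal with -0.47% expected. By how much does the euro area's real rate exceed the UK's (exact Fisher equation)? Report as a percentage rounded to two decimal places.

The euro area: (1 + 0.1610)/(1 + 0.0954) − 1 = 5.9887%
The UK: (1 + 0.0190)/(1 − 0.0047) − 1 = 2.3812%
Differential = 5.9887% − 2.3812% = 3.6075% → 3.61%.

3.61%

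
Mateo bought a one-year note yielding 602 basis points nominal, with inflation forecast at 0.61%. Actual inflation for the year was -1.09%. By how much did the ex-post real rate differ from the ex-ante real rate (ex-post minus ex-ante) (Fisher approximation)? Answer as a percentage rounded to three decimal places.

Ex-ante: 6.02% − 0.61% = 5.410%
Ex-post: 6.02% − (-1.09%) = 7.110%
Difference (ex-post − ex-ante) = 1.7000% → 1.700%.

1.700%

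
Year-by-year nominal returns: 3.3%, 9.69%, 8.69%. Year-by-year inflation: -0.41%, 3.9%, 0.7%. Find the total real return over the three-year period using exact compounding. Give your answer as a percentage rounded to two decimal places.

18.19%

Compound the nominal returns: 1.0330 × 1.0969 × 1.0869 = 1.231564.
Compound inflation: 0.9959 × 1.0390 × 1.0070 = 1.041983.
Deflate: 1.231564 / 1.041983 = 1.181942.
Total real return = 1.181942 − 1 → 18.19%.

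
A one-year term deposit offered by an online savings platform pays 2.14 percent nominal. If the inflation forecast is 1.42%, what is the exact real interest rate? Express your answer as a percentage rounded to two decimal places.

1 + r = 1.02140 / 1.01420 = 1.007099
r = 1.007099 − 1 = 0.7099%, i.e. 0.71%.

0.71%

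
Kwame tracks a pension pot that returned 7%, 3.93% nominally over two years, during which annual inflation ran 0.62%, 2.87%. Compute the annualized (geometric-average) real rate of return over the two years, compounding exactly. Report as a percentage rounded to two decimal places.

Nominal growth factor = 1.0700 × 1.0393 = 1.11205100
Price-level growth factor = 1.0062 × 1.0287 = 1.03507794
Real growth factor = 1.11205100 / 1.03507794 = 1.07436451
Annualized real rate = 1.07436451^(1/2) − 1 = 3.6516% → 3.65%.

3.65%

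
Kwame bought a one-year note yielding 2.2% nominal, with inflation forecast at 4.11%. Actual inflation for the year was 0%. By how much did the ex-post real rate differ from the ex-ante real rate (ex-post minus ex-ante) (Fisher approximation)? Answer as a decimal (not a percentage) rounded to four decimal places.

Ex-ante: 2.2% − 4.11% = -1.910%
Ex-post: 2.2% − 0% = 2.200%
Difference (ex-post − ex-ante) = 4.1100% → 0.0411.

0.0411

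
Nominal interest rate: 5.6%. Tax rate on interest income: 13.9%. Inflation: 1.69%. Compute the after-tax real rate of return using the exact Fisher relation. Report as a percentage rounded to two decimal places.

After-tax nominal return = 5.6% × (1 − 0.139) = 4.8216%.
1 + r = 1.048216 / 1.01690 = 1.030796
After-tax real rate = 1.030796 − 1 → 3.08%.

3.08%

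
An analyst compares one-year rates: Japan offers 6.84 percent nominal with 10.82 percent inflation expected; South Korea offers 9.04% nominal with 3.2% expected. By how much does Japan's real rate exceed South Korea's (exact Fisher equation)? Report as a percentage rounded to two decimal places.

-9.25%

Japan: (1 + 0.0684)/(1 + 0.1082) − 1 = -3.5914%
South Korea: (1 + 0.0904)/(1 + 0.0320) − 1 = 5.6589%
Differential = -3.5914% − 5.6589% = -9.2503% → -9.25%.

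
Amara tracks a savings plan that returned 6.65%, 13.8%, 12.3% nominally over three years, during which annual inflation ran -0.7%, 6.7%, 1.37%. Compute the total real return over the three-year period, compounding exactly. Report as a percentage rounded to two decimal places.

Compound the nominal returns: 1.0665 × 1.1380 × 1.1230 = 1.362959.
Compound inflation: 0.9930 × 1.0670 × 1.0137 = 1.074047.
Deflate: 1.362959 / 1.074047 = 1.268995.
Total real return = 1.268995 − 1 → 26.90%.

26.90%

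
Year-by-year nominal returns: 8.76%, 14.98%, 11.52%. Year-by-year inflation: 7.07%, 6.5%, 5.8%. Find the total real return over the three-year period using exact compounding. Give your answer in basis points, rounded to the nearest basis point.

Compound the nominal returns: 1.0876 × 1.1498 × 1.1152 = 1.394583.
Compound inflation: 1.0707 × 1.0650 × 1.0580 = 1.206433.
Deflate: 1.394583 / 1.206433 = 1.155956.
Total real return = 1.155956 − 1 → 1560 basis points.

1560 basis points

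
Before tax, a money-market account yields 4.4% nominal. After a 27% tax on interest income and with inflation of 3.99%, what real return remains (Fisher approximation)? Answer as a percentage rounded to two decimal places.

After-tax nominal return = 4.4% × (1 − 0.27) = 3.2120%.
r ≈ 3.2120% − 3.99% → -0.78%.

-0.78%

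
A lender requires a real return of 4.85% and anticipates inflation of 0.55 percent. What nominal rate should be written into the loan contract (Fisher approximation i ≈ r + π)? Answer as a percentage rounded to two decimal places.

i ≈ r + π = 4.85% + 0.55% = 5.40%.

5.40%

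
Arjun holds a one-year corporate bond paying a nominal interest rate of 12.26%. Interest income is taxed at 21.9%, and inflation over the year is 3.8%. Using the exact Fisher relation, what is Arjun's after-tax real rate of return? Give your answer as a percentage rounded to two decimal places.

After-tax nominal return = 12.26% × (1 − 0.219) = 9.57506%.
1 + r = 1.0957506 / 1.03800 = 1.055636
After-tax real rate = 1.055636 − 1 → 5.56%.

5.56%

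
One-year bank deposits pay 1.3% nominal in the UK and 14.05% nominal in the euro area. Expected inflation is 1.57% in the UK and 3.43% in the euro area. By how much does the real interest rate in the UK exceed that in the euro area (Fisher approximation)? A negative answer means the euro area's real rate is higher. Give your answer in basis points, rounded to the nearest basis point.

The UK: 1.3% − 1.57% = -0.270%
The euro area: 14.05% − 3.43% = 10.620%
Differential = -10.890% → -1089 basis points.

-1089 basis points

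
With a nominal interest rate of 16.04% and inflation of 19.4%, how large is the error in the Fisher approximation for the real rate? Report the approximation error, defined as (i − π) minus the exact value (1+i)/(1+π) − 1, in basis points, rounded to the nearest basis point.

-55 basis points

Approximate: r ≈ 16.040% − 19.400% = -3.3600%
Exact: (1 + 0.1604)/(1 + 0.1940) − 1 = -2.8141%
Error = -3.3600% − (-2.8141%) = -0.5459% → -55 basis points.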